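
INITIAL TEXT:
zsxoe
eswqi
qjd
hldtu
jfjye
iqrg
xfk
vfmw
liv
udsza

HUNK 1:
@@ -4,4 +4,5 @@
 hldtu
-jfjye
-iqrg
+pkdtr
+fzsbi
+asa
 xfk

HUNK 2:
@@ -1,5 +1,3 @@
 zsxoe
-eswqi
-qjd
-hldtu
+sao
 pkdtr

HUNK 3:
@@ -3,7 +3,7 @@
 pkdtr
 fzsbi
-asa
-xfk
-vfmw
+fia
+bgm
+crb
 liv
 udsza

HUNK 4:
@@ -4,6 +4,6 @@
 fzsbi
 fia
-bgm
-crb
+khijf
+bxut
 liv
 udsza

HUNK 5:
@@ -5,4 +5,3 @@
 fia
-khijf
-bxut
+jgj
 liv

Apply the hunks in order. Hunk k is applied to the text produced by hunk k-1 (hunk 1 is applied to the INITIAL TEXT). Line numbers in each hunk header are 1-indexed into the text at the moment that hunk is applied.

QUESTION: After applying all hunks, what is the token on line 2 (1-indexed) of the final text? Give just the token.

Hunk 1: at line 4 remove [jfjye,iqrg] add [pkdtr,fzsbi,asa] -> 11 lines: zsxoe eswqi qjd hldtu pkdtr fzsbi asa xfk vfmw liv udsza
Hunk 2: at line 1 remove [eswqi,qjd,hldtu] add [sao] -> 9 lines: zsxoe sao pkdtr fzsbi asa xfk vfmw liv udsza
Hunk 3: at line 3 remove [asa,xfk,vfmw] add [fia,bgm,crb] -> 9 lines: zsxoe sao pkdtr fzsbi fia bgm crb liv udsza
Hunk 4: at line 4 remove [bgm,crb] add [khijf,bxut] -> 9 lines: zsxoe sao pkdtr fzsbi fia khijf bxut liv udsza
Hunk 5: at line 5 remove [khijf,bxut] add [jgj] -> 8 lines: zsxoe sao pkdtr fzsbi fia jgj liv udsza
Final line 2: sao

Answer: sao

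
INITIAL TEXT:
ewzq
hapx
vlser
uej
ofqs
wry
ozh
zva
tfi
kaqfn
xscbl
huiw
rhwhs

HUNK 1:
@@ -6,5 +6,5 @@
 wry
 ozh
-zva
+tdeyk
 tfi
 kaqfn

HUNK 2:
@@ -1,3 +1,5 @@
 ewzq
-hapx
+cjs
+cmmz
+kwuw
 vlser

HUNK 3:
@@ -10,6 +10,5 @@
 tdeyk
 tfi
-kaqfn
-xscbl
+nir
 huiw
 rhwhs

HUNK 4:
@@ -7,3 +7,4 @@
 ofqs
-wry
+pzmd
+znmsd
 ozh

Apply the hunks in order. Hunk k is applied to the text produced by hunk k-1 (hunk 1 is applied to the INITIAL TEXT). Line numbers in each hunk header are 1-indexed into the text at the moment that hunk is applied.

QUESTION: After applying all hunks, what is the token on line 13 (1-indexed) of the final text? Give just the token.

Hunk 1: at line 6 remove [zva] add [tdeyk] -> 13 lines: ewzq hapx vlser uej ofqs wry ozh tdeyk tfi kaqfn xscbl huiw rhwhs
Hunk 2: at line 1 remove [hapx] add [cjs,cmmz,kwuw] -> 15 lines: ewzq cjs cmmz kwuw vlser uej ofqs wry ozh tdeyk tfi kaqfn xscbl huiw rhwhs
Hunk 3: at line 10 remove [kaqfn,xscbl] add [nir] -> 14 lines: ewzq cjs cmmz kwuw vlser uej ofqs wry ozh tdeyk tfi nir huiw rhwhs
Hunk 4: at line 7 remove [wry] add [pzmd,znmsd] -> 15 lines: ewzq cjs cmmz kwuw vlser uej ofqs pzmd znmsd ozh tdeyk tfi nir huiw rhwhs
Final line 13: nir

Answer: nir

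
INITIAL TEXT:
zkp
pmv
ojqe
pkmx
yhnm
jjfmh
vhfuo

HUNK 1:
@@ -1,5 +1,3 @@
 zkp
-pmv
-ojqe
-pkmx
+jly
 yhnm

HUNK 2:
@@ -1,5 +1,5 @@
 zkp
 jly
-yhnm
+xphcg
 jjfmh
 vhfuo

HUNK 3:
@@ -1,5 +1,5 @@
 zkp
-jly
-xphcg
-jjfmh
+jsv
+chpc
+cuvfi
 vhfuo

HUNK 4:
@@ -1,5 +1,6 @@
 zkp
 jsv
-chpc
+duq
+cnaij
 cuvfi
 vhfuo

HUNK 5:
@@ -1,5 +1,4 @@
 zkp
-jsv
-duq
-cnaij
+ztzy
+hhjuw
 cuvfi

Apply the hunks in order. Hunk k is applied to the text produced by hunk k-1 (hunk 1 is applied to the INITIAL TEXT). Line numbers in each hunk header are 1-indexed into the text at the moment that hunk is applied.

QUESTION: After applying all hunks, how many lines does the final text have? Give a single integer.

Answer: 5

Derivation:
Hunk 1: at line 1 remove [pmv,ojqe,pkmx] add [jly] -> 5 lines: zkp jly yhnm jjfmh vhfuo
Hunk 2: at line 1 remove [yhnm] add [xphcg] -> 5 lines: zkp jly xphcg jjfmh vhfuo
Hunk 3: at line 1 remove [jly,xphcg,jjfmh] add [jsv,chpc,cuvfi] -> 5 lines: zkp jsv chpc cuvfi vhfuo
Hunk 4: at line 1 remove [chpc] add [duq,cnaij] -> 6 lines: zkp jsv duq cnaij cuvfi vhfuo
Hunk 5: at line 1 remove [jsv,duq,cnaij] add [ztzy,hhjuw] -> 5 lines: zkp ztzy hhjuw cuvfi vhfuo
Final line count: 5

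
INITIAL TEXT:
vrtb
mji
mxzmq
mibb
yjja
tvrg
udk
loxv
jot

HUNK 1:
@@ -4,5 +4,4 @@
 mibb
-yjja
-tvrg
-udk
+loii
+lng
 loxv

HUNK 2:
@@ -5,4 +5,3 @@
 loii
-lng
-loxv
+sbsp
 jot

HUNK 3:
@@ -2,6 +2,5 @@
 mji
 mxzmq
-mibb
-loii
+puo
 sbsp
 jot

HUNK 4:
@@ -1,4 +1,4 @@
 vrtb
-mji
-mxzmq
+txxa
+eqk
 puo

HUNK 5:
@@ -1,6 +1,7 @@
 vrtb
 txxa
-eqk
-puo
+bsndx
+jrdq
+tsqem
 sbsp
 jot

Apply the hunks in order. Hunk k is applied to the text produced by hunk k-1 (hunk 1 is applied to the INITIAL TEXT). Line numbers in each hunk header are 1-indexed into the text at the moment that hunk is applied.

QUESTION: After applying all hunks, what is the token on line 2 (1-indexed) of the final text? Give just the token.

Answer: txxa

Derivation:
Hunk 1: at line 4 remove [yjja,tvrg,udk] add [loii,lng] -> 8 lines: vrtb mji mxzmq mibb loii lng loxv jot
Hunk 2: at line 5 remove [lng,loxv] add [sbsp] -> 7 lines: vrtb mji mxzmq mibb loii sbsp jot
Hunk 3: at line 2 remove [mibb,loii] add [puo] -> 6 lines: vrtb mji mxzmq puo sbsp jot
Hunk 4: at line 1 remove [mji,mxzmq] add [txxa,eqk] -> 6 lines: vrtb txxa eqk puo sbsp jot
Hunk 5: at line 1 remove [eqk,puo] add [bsndx,jrdq,tsqem] -> 7 lines: vrtb txxa bsndx jrdq tsqem sbsp jot
Final line 2: txxa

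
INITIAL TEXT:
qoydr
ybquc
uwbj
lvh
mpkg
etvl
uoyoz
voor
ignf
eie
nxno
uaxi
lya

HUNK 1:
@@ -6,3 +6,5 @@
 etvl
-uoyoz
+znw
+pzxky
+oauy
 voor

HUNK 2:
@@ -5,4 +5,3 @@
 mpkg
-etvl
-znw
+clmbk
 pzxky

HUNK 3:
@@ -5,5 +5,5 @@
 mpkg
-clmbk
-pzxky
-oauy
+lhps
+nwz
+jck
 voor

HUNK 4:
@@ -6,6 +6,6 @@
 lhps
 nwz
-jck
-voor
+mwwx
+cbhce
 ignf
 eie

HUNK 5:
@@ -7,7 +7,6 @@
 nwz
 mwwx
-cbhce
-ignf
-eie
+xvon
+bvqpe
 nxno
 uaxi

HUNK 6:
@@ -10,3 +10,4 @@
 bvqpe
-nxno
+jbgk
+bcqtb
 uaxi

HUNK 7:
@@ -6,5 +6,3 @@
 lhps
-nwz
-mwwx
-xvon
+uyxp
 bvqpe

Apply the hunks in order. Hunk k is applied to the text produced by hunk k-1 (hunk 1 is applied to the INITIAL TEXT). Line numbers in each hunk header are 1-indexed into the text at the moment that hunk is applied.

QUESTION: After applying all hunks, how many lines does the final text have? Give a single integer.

Hunk 1: at line 6 remove [uoyoz] add [znw,pzxky,oauy] -> 15 lines: qoydr ybquc uwbj lvh mpkg etvl znw pzxky oauy voor ignf eie nxno uaxi lya
Hunk 2: at line 5 remove [etvl,znw] add [clmbk] -> 14 lines: qoydr ybquc uwbj lvh mpkg clmbk pzxky oauy voor ignf eie nxno uaxi lya
Hunk 3: at line 5 remove [clmbk,pzxky,oauy] add [lhps,nwz,jck] -> 14 lines: qoydr ybquc uwbj lvh mpkg lhps nwz jck voor ignf eie nxno uaxi lya
Hunk 4: at line 6 remove [jck,voor] add [mwwx,cbhce] -> 14 lines: qoydr ybquc uwbj lvh mpkg lhps nwz mwwx cbhce ignf eie nxno uaxi lya
Hunk 5: at line 7 remove [cbhce,ignf,eie] add [xvon,bvqpe] -> 13 lines: qoydr ybquc uwbj lvh mpkg lhps nwz mwwx xvon bvqpe nxno uaxi lya
Hunk 6: at line 10 remove [nxno] add [jbgk,bcqtb] -> 14 lines: qoydr ybquc uwbj lvh mpkg lhps nwz mwwx xvon bvqpe jbgk bcqtb uaxi lya
Hunk 7: at line 6 remove [nwz,mwwx,xvon] add [uyxp] -> 12 lines: qoydr ybquc uwbj lvh mpkg lhps uyxp bvqpe jbgk bcqtb uaxi lya
Final line count: 12

Answer: 12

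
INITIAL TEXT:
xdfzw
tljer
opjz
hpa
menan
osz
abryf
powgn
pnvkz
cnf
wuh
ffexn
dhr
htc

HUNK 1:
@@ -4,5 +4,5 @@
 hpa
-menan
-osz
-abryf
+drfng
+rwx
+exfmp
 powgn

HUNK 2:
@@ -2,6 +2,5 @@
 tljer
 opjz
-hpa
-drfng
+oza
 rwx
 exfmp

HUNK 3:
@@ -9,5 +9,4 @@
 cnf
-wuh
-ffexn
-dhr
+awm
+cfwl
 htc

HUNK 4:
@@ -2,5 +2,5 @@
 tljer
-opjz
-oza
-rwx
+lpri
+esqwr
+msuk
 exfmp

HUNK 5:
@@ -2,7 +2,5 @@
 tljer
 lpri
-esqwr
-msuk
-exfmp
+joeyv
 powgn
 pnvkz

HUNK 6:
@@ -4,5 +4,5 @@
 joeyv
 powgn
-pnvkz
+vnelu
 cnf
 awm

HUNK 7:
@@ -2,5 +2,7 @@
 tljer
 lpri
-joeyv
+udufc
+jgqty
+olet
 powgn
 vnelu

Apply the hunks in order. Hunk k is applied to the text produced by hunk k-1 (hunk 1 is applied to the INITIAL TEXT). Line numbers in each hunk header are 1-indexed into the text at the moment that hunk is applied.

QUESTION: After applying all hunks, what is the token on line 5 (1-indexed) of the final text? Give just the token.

Answer: jgqty

Derivation:
Hunk 1: at line 4 remove [menan,osz,abryf] add [drfng,rwx,exfmp] -> 14 lines: xdfzw tljer opjz hpa drfng rwx exfmp powgn pnvkz cnf wuh ffexn dhr htc
Hunk 2: at line 2 remove [hpa,drfng] add [oza] -> 13 lines: xdfzw tljer opjz oza rwx exfmp powgn pnvkz cnf wuh ffexn dhr htc
Hunk 3: at line 9 remove [wuh,ffexn,dhr] add [awm,cfwl] -> 12 lines: xdfzw tljer opjz oza rwx exfmp powgn pnvkz cnf awm cfwl htc
Hunk 4: at line 2 remove [opjz,oza,rwx] add [lpri,esqwr,msuk] -> 12 lines: xdfzw tljer lpri esqwr msuk exfmp powgn pnvkz cnf awm cfwl htc
Hunk 5: at line 2 remove [esqwr,msuk,exfmp] add [joeyv] -> 10 lines: xdfzw tljer lpri joeyv powgn pnvkz cnf awm cfwl htc
Hunk 6: at line 4 remove [pnvkz] add [vnelu] -> 10 lines: xdfzw tljer lpri joeyv powgn vnelu cnf awm cfwl htc
Hunk 7: at line 2 remove [joeyv] add [udufc,jgqty,olet] -> 12 lines: xdfzw tljer lpri udufc jgqty olet powgn vnelu cnf awm cfwl htc
Final line 5: jgqty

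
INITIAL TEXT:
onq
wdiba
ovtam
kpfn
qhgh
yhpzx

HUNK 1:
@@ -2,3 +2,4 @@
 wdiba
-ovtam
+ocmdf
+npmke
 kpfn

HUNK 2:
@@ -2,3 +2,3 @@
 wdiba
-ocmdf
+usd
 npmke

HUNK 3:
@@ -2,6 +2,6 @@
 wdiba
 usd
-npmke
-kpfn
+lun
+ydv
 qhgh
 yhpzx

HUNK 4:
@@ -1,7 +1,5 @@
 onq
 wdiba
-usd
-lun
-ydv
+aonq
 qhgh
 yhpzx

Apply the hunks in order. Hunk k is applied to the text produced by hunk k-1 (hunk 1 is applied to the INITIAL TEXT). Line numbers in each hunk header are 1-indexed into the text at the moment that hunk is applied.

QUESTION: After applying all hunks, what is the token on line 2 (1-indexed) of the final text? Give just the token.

Hunk 1: at line 2 remove [ovtam] add [ocmdf,npmke] -> 7 lines: onq wdiba ocmdf npmke kpfn qhgh yhpzx
Hunk 2: at line 2 remove [ocmdf] add [usd] -> 7 lines: onq wdiba usd npmke kpfn qhgh yhpzx
Hunk 3: at line 2 remove [npmke,kpfn] add [lun,ydv] -> 7 lines: onq wdiba usd lun ydv qhgh yhpzx
Hunk 4: at line 1 remove [usd,lun,ydv] add [aonq] -> 5 lines: onq wdiba aonq qhgh yhpzx
Final line 2: wdiba

Answer: wdiba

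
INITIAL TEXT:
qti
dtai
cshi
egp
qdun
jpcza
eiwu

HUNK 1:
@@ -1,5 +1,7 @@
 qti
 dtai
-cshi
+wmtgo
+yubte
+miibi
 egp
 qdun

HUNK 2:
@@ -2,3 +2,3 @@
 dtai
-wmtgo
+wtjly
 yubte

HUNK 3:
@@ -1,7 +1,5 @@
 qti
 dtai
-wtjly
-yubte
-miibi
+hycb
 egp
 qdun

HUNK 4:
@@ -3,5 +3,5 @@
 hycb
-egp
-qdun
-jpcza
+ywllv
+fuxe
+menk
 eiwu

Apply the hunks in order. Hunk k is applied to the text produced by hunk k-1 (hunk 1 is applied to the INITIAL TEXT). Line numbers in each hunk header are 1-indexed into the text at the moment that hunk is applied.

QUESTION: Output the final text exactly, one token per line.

Answer: qti
dtai
hycb
ywllv
fuxe
menk
eiwu

Derivation:
Hunk 1: at line 1 remove [cshi] add [wmtgo,yubte,miibi] -> 9 lines: qti dtai wmtgo yubte miibi egp qdun jpcza eiwu
Hunk 2: at line 2 remove [wmtgo] add [wtjly] -> 9 lines: qti dtai wtjly yubte miibi egp qdun jpcza eiwu
Hunk 3: at line 1 remove [wtjly,yubte,miibi] add [hycb] -> 7 lines: qti dtai hycb egp qdun jpcza eiwu
Hunk 4: at line 3 remove [egp,qdun,jpcza] add [ywllv,fuxe,menk] -> 7 lines: qti dtai hycb ywllv fuxe menk eiwu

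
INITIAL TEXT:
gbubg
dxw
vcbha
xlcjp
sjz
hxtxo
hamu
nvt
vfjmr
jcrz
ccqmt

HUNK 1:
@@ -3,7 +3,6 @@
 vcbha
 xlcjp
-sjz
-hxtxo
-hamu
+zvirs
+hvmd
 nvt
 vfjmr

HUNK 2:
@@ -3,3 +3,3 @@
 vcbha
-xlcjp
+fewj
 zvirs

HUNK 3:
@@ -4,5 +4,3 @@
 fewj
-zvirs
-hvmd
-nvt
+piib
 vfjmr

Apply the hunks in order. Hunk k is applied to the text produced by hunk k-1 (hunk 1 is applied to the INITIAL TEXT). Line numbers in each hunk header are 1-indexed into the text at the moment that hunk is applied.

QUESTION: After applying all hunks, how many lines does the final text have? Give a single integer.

Hunk 1: at line 3 remove [sjz,hxtxo,hamu] add [zvirs,hvmd] -> 10 lines: gbubg dxw vcbha xlcjp zvirs hvmd nvt vfjmr jcrz ccqmt
Hunk 2: at line 3 remove [xlcjp] add [fewj] -> 10 lines: gbubg dxw vcbha fewj zvirs hvmd nvt vfjmr jcrz ccqmt
Hunk 3: at line 4 remove [zvirs,hvmd,nvt] add [piib] -> 8 lines: gbubg dxw vcbha fewj piib vfjmr jcrz ccqmt
Final line count: 8

Answer: 8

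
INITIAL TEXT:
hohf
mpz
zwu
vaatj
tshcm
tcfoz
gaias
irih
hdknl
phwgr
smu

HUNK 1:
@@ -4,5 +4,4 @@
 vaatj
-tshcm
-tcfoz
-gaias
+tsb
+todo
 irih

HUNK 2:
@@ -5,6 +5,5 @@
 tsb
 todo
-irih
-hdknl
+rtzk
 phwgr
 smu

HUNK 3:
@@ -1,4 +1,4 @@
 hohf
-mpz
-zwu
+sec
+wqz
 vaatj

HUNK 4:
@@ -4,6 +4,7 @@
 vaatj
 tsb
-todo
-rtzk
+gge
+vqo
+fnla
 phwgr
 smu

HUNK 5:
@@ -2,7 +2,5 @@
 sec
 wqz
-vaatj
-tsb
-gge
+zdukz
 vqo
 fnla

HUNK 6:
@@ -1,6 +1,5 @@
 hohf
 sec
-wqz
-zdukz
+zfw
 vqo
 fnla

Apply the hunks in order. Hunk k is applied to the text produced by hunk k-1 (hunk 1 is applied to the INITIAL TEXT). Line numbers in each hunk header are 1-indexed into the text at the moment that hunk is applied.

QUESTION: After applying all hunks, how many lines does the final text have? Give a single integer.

Answer: 7

Derivation:
Hunk 1: at line 4 remove [tshcm,tcfoz,gaias] add [tsb,todo] -> 10 lines: hohf mpz zwu vaatj tsb todo irih hdknl phwgr smu
Hunk 2: at line 5 remove [irih,hdknl] add [rtzk] -> 9 lines: hohf mpz zwu vaatj tsb todo rtzk phwgr smu
Hunk 3: at line 1 remove [mpz,zwu] add [sec,wqz] -> 9 lines: hohf sec wqz vaatj tsb todo rtzk phwgr smu
Hunk 4: at line 4 remove [todo,rtzk] add [gge,vqo,fnla] -> 10 lines: hohf sec wqz vaatj tsb gge vqo fnla phwgr smu
Hunk 5: at line 2 remove [vaatj,tsb,gge] add [zdukz] -> 8 lines: hohf sec wqz zdukz vqo fnla phwgr smu
Hunk 6: at line 1 remove [wqz,zdukz] add [zfw] -> 7 lines: hohf sec zfw vqo fnla phwgr smu
Final line count: 7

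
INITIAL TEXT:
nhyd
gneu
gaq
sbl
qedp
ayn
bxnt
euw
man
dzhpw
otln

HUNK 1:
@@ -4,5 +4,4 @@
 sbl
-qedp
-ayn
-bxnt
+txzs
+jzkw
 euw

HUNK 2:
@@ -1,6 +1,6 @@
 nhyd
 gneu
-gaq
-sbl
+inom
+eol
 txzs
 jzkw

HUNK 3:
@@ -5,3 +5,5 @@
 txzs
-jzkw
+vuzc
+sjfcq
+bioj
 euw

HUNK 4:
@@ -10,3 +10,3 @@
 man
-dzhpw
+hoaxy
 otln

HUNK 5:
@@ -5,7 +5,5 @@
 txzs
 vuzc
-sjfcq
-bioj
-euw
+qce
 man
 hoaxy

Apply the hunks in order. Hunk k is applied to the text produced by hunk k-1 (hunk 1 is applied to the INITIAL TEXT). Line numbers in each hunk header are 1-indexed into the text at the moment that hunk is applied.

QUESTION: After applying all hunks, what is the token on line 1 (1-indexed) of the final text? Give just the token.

Hunk 1: at line 4 remove [qedp,ayn,bxnt] add [txzs,jzkw] -> 10 lines: nhyd gneu gaq sbl txzs jzkw euw man dzhpw otln
Hunk 2: at line 1 remove [gaq,sbl] add [inom,eol] -> 10 lines: nhyd gneu inom eol txzs jzkw euw man dzhpw otln
Hunk 3: at line 5 remove [jzkw] add [vuzc,sjfcq,bioj] -> 12 lines: nhyd gneu inom eol txzs vuzc sjfcq bioj euw man dzhpw otln
Hunk 4: at line 10 remove [dzhpw] add [hoaxy] -> 12 lines: nhyd gneu inom eol txzs vuzc sjfcq bioj euw man hoaxy otln
Hunk 5: at line 5 remove [sjfcq,bioj,euw] add [qce] -> 10 lines: nhyd gneu inom eol txzs vuzc qce man hoaxy otln
Final line 1: nhyd

Answer: nhyd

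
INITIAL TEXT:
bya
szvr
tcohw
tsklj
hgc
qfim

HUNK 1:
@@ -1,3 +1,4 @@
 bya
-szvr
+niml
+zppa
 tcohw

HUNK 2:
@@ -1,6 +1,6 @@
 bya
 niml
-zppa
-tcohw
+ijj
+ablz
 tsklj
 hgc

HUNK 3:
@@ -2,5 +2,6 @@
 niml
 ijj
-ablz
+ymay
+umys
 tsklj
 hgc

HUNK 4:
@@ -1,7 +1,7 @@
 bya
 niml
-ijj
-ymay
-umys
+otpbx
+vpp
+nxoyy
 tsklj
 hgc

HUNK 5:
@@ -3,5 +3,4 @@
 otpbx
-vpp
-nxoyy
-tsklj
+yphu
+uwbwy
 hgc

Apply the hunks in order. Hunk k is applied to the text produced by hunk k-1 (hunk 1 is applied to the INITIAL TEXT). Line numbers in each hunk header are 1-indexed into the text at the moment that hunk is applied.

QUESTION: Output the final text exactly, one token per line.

Answer: bya
niml
otpbx
yphu
uwbwy
hgc
qfim

Derivation:
Hunk 1: at line 1 remove [szvr] add [niml,zppa] -> 7 lines: bya niml zppa tcohw tsklj hgc qfim
Hunk 2: at line 1 remove [zppa,tcohw] add [ijj,ablz] -> 7 lines: bya niml ijj ablz tsklj hgc qfim
Hunk 3: at line 2 remove [ablz] add [ymay,umys] -> 8 lines: bya niml ijj ymay umys tsklj hgc qfim
Hunk 4: at line 1 remove [ijj,ymay,umys] add [otpbx,vpp,nxoyy] -> 8 lines: bya niml otpbx vpp nxoyy tsklj hgc qfim
Hunk 5: at line 3 remove [vpp,nxoyy,tsklj] add [yphu,uwbwy] -> 7 lines: bya niml otpbx yphu uwbwy hgc qfim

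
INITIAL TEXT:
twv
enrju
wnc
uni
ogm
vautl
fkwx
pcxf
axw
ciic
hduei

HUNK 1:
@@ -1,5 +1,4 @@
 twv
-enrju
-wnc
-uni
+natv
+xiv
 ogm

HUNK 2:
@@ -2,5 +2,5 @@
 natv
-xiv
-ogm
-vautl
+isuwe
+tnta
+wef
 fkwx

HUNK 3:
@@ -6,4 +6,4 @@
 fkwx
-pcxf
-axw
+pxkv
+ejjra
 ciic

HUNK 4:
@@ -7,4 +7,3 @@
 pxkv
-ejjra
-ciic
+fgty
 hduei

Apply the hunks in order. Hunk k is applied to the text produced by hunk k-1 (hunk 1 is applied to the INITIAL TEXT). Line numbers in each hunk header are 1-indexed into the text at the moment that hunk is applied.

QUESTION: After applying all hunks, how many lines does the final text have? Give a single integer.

Answer: 9

Derivation:
Hunk 1: at line 1 remove [enrju,wnc,uni] add [natv,xiv] -> 10 lines: twv natv xiv ogm vautl fkwx pcxf axw ciic hduei
Hunk 2: at line 2 remove [xiv,ogm,vautl] add [isuwe,tnta,wef] -> 10 lines: twv natv isuwe tnta wef fkwx pcxf axw ciic hduei
Hunk 3: at line 6 remove [pcxf,axw] add [pxkv,ejjra] -> 10 lines: twv natv isuwe tnta wef fkwx pxkv ejjra ciic hduei
Hunk 4: at line 7 remove [ejjra,ciic] add [fgty] -> 9 lines: twv natv isuwe tnta wef fkwx pxkv fgty hduei
Final line count: 9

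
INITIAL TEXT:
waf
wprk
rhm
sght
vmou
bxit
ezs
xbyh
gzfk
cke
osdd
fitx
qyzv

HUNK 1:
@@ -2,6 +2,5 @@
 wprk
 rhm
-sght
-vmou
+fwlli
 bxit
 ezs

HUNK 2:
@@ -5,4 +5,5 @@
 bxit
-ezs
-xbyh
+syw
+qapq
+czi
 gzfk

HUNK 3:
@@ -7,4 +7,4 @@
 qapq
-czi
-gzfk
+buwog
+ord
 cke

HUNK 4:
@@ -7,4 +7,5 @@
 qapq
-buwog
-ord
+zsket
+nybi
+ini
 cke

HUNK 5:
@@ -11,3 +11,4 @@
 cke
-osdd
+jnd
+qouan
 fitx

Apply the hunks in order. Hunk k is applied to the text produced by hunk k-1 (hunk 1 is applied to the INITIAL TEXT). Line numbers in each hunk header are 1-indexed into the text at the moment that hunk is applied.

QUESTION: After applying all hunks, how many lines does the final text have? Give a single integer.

Answer: 15

Derivation:
Hunk 1: at line 2 remove [sght,vmou] add [fwlli] -> 12 lines: waf wprk rhm fwlli bxit ezs xbyh gzfk cke osdd fitx qyzv
Hunk 2: at line 5 remove [ezs,xbyh] add [syw,qapq,czi] -> 13 lines: waf wprk rhm fwlli bxit syw qapq czi gzfk cke osdd fitx qyzv
Hunk 3: at line 7 remove [czi,gzfk] add [buwog,ord] -> 13 lines: waf wprk rhm fwlli bxit syw qapq buwog ord cke osdd fitx qyzv
Hunk 4: at line 7 remove [buwog,ord] add [zsket,nybi,ini] -> 14 lines: waf wprk rhm fwlli bxit syw qapq zsket nybi ini cke osdd fitx qyzv
Hunk 5: at line 11 remove [osdd] add [jnd,qouan] -> 15 lines: waf wprk rhm fwlli bxit syw qapq zsket nybi ini cke jnd qouan fitx qyzv
Final line count: 15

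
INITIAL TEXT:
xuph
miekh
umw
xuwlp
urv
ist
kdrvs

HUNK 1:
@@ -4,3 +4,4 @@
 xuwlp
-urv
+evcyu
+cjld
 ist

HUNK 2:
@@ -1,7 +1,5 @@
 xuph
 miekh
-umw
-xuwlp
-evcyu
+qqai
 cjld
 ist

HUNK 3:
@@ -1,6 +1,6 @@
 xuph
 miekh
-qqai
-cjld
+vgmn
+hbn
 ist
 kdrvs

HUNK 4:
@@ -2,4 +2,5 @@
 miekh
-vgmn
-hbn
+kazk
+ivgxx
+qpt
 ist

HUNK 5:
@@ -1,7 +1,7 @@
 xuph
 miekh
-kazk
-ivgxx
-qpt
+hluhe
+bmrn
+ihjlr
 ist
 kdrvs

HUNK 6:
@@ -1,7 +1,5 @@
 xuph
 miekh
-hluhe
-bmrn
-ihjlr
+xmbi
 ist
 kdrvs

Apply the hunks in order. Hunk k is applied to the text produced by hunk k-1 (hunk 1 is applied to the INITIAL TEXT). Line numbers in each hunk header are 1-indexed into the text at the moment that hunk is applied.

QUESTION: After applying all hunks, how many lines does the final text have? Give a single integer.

Answer: 5

Derivation:
Hunk 1: at line 4 remove [urv] add [evcyu,cjld] -> 8 lines: xuph miekh umw xuwlp evcyu cjld ist kdrvs
Hunk 2: at line 1 remove [umw,xuwlp,evcyu] add [qqai] -> 6 lines: xuph miekh qqai cjld ist kdrvs
Hunk 3: at line 1 remove [qqai,cjld] add [vgmn,hbn] -> 6 lines: xuph miekh vgmn hbn ist kdrvs
Hunk 4: at line 2 remove [vgmn,hbn] add [kazk,ivgxx,qpt] -> 7 lines: xuph miekh kazk ivgxx qpt ist kdrvs
Hunk 5: at line 1 remove [kazk,ivgxx,qpt] add [hluhe,bmrn,ihjlr] -> 7 lines: xuph miekh hluhe bmrn ihjlr ist kdrvs
Hunk 6: at line 1 remove [hluhe,bmrn,ihjlr] add [xmbi] -> 5 lines: xuph miekh xmbi ist kdrvs
Final line count: 5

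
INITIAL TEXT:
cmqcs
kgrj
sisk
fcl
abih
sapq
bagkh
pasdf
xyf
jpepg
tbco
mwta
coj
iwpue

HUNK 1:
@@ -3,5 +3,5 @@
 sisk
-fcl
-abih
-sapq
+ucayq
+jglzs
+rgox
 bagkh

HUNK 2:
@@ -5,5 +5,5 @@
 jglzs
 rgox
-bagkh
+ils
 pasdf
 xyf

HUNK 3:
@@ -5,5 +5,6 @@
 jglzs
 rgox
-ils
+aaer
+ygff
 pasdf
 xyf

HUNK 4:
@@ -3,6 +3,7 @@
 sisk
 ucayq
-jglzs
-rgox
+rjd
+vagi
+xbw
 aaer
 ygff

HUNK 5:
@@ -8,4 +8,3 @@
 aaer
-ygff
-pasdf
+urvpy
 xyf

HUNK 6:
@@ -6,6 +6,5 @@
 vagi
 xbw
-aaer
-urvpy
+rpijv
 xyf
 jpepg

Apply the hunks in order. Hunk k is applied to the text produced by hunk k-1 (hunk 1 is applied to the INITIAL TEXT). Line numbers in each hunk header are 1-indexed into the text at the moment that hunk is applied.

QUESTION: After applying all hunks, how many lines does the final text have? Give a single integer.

Answer: 14

Derivation:
Hunk 1: at line 3 remove [fcl,abih,sapq] add [ucayq,jglzs,rgox] -> 14 lines: cmqcs kgrj sisk ucayq jglzs rgox bagkh pasdf xyf jpepg tbco mwta coj iwpue
Hunk 2: at line 5 remove [bagkh] add [ils] -> 14 lines: cmqcs kgrj sisk ucayq jglzs rgox ils pasdf xyf jpepg tbco mwta coj iwpue
Hunk 3: at line 5 remove [ils] add [aaer,ygff] -> 15 lines: cmqcs kgrj sisk ucayq jglzs rgox aaer ygff pasdf xyf jpepg tbco mwta coj iwpue
Hunk 4: at line 3 remove [jglzs,rgox] add [rjd,vagi,xbw] -> 16 lines: cmqcs kgrj sisk ucayq rjd vagi xbw aaer ygff pasdf xyf jpepg tbco mwta coj iwpue
Hunk 5: at line 8 remove [ygff,pasdf] add [urvpy] -> 15 lines: cmqcs kgrj sisk ucayq rjd vagi xbw aaer urvpy xyf jpepg tbco mwta coj iwpue
Hunk 6: at line 6 remove [aaer,urvpy] add [rpijv] -> 14 lines: cmqcs kgrj sisk ucayq rjd vagi xbw rpijv xyf jpepg tbco mwta coj iwpue
Final line count: 14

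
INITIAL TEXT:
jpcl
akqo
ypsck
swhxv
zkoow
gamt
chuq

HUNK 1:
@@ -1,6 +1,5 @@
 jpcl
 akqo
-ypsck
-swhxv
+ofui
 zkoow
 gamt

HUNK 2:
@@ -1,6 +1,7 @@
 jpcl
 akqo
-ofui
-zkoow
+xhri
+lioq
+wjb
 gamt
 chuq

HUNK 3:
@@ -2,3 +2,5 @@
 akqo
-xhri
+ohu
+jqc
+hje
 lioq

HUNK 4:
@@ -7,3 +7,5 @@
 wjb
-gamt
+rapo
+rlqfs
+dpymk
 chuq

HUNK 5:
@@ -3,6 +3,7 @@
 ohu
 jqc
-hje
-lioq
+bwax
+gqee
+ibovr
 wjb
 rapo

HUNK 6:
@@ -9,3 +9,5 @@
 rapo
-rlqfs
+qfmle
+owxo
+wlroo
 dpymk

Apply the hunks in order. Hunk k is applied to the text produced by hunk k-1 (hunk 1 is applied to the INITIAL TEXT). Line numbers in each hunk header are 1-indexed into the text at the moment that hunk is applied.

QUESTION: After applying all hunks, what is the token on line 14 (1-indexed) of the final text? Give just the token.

Hunk 1: at line 1 remove [ypsck,swhxv] add [ofui] -> 6 lines: jpcl akqo ofui zkoow gamt chuq
Hunk 2: at line 1 remove [ofui,zkoow] add [xhri,lioq,wjb] -> 7 lines: jpcl akqo xhri lioq wjb gamt chuq
Hunk 3: at line 2 remove [xhri] add [ohu,jqc,hje] -> 9 lines: jpcl akqo ohu jqc hje lioq wjb gamt chuq
Hunk 4: at line 7 remove [gamt] add [rapo,rlqfs,dpymk] -> 11 lines: jpcl akqo ohu jqc hje lioq wjb rapo rlqfs dpymk chuq
Hunk 5: at line 3 remove [hje,lioq] add [bwax,gqee,ibovr] -> 12 lines: jpcl akqo ohu jqc bwax gqee ibovr wjb rapo rlqfs dpymk chuq
Hunk 6: at line 9 remove [rlqfs] add [qfmle,owxo,wlroo] -> 14 lines: jpcl akqo ohu jqc bwax gqee ibovr wjb rapo qfmle owxo wlroo dpymk chuq
Final line 14: chuq

Answer: chuq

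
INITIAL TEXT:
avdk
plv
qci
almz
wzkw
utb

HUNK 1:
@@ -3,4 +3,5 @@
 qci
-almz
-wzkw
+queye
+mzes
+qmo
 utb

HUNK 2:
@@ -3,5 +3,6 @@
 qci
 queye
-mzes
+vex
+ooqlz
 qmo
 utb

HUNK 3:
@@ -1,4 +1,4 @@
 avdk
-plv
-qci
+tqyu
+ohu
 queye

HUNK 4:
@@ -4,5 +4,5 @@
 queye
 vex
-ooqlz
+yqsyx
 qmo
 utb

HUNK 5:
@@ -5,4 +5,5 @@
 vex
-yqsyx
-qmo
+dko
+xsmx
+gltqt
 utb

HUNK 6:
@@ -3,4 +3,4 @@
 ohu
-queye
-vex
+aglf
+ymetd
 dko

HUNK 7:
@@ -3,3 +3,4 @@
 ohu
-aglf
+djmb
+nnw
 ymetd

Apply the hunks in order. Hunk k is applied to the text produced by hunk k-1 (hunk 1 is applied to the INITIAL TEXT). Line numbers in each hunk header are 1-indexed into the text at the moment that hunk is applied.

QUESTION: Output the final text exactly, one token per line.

Answer: avdk
tqyu
ohu
djmb
nnw
ymetd
dko
xsmx
gltqt
utb

Derivation:
Hunk 1: at line 3 remove [almz,wzkw] add [queye,mzes,qmo] -> 7 lines: avdk plv qci queye mzes qmo utb
Hunk 2: at line 3 remove [mzes] add [vex,ooqlz] -> 8 lines: avdk plv qci queye vex ooqlz qmo utb
Hunk 3: at line 1 remove [plv,qci] add [tqyu,ohu] -> 8 lines: avdk tqyu ohu queye vex ooqlz qmo utb
Hunk 4: at line 4 remove [ooqlz] add [yqsyx] -> 8 lines: avdk tqyu ohu queye vex yqsyx qmo utb
Hunk 5: at line 5 remove [yqsyx,qmo] add [dko,xsmx,gltqt] -> 9 lines: avdk tqyu ohu queye vex dko xsmx gltqt utb
Hunk 6: at line 3 remove [queye,vex] add [aglf,ymetd] -> 9 lines: avdk tqyu ohu aglf ymetd dko xsmx gltqt utb
Hunk 7: at line 3 remove [aglf] add [djmb,nnw] -> 10 lines: avdk tqyu ohu djmb nnw ymetd dko xsmx gltqt utb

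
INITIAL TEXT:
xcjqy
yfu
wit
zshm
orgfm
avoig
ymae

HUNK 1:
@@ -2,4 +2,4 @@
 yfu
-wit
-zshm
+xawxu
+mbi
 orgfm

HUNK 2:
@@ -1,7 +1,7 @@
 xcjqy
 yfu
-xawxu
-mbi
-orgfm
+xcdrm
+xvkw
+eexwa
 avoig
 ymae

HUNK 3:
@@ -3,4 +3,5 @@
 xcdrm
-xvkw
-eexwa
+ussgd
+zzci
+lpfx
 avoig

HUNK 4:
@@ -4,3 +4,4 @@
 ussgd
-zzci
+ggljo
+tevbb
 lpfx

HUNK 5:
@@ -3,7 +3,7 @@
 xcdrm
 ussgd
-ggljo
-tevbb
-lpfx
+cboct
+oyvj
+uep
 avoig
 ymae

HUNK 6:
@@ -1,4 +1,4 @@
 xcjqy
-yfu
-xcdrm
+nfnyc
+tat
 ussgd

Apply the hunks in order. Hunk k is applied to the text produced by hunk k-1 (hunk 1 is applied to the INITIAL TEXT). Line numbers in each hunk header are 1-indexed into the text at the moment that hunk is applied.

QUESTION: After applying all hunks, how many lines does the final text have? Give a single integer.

Hunk 1: at line 2 remove [wit,zshm] add [xawxu,mbi] -> 7 lines: xcjqy yfu xawxu mbi orgfm avoig ymae
Hunk 2: at line 1 remove [xawxu,mbi,orgfm] add [xcdrm,xvkw,eexwa] -> 7 lines: xcjqy yfu xcdrm xvkw eexwa avoig ymae
Hunk 3: at line 3 remove [xvkw,eexwa] add [ussgd,zzci,lpfx] -> 8 lines: xcjqy yfu xcdrm ussgd zzci lpfx avoig ymae
Hunk 4: at line 4 remove [zzci] add [ggljo,tevbb] -> 9 lines: xcjqy yfu xcdrm ussgd ggljo tevbb lpfx avoig ymae
Hunk 5: at line 3 remove [ggljo,tevbb,lpfx] add [cboct,oyvj,uep] -> 9 lines: xcjqy yfu xcdrm ussgd cboct oyvj uep avoig ymae
Hunk 6: at line 1 remove [yfu,xcdrm] add [nfnyc,tat] -> 9 lines: xcjqy nfnyc tat ussgd cboct oyvj uep avoig ymae
Final line count: 9

Answer: 9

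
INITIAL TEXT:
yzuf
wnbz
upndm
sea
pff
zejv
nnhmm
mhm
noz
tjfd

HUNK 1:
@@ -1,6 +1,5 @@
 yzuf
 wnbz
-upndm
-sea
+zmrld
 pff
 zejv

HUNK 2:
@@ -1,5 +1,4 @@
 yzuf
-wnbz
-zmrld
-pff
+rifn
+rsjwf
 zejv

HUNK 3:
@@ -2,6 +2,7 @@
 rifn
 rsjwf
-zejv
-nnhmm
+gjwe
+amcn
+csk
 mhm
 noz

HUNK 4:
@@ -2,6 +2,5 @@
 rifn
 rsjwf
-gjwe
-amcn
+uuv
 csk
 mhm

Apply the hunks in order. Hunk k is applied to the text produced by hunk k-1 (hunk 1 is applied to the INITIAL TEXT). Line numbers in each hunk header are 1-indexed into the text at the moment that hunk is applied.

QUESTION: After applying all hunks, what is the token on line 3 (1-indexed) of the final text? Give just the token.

Hunk 1: at line 1 remove [upndm,sea] add [zmrld] -> 9 lines: yzuf wnbz zmrld pff zejv nnhmm mhm noz tjfd
Hunk 2: at line 1 remove [wnbz,zmrld,pff] add [rifn,rsjwf] -> 8 lines: yzuf rifn rsjwf zejv nnhmm mhm noz tjfd
Hunk 3: at line 2 remove [zejv,nnhmm] add [gjwe,amcn,csk] -> 9 lines: yzuf rifn rsjwf gjwe amcn csk mhm noz tjfd
Hunk 4: at line 2 remove [gjwe,amcn] add [uuv] -> 8 lines: yzuf rifn rsjwf uuv csk mhm noz tjfd
Final line 3: rsjwf

Answer: rsjwf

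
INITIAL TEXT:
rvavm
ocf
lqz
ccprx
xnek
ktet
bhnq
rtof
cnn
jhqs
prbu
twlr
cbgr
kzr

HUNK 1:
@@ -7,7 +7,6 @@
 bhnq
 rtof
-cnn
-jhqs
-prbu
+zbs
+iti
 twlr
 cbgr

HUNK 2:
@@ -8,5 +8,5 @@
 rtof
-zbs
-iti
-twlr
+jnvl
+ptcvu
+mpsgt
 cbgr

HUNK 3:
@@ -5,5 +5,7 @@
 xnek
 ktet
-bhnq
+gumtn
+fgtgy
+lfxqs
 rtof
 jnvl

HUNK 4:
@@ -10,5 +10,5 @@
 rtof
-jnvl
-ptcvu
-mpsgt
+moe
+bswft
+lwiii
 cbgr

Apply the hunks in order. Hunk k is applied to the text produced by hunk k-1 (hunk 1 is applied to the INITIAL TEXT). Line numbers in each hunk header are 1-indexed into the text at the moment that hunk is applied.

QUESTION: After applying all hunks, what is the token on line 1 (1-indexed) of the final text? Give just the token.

Answer: rvavm

Derivation:
Hunk 1: at line 7 remove [cnn,jhqs,prbu] add [zbs,iti] -> 13 lines: rvavm ocf lqz ccprx xnek ktet bhnq rtof zbs iti twlr cbgr kzr
Hunk 2: at line 8 remove [zbs,iti,twlr] add [jnvl,ptcvu,mpsgt] -> 13 lines: rvavm ocf lqz ccprx xnek ktet bhnq rtof jnvl ptcvu mpsgt cbgr kzr
Hunk 3: at line 5 remove [bhnq] add [gumtn,fgtgy,lfxqs] -> 15 lines: rvavm ocf lqz ccprx xnek ktet gumtn fgtgy lfxqs rtof jnvl ptcvu mpsgt cbgr kzr
Hunk 4: at line 10 remove [jnvl,ptcvu,mpsgt] add [moe,bswft,lwiii] -> 15 lines: rvavm ocf lqz ccprx xnek ktet gumtn fgtgy lfxqs rtof moe bswft lwiii cbgr kzr
Final line 1: rvavm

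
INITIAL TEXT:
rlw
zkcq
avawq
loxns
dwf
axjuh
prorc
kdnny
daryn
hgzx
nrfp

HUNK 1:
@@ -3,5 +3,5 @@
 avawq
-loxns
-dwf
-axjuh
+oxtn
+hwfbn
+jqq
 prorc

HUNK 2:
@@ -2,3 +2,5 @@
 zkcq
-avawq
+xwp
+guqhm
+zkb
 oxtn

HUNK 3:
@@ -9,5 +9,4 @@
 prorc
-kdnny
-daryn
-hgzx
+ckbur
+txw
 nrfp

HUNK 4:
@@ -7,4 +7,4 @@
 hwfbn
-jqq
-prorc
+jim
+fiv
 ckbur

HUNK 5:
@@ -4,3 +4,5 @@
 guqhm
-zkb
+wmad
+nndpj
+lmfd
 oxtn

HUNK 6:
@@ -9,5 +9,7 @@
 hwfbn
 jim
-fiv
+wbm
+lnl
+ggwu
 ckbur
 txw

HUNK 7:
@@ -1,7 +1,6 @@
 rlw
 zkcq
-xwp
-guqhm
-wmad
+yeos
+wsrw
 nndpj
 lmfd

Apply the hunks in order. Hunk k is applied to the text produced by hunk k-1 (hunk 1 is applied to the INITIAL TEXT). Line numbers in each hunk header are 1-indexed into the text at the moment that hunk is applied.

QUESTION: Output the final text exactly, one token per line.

Answer: rlw
zkcq
yeos
wsrw
nndpj
lmfd
oxtn
hwfbn
jim
wbm
lnl
ggwu
ckbur
txw
nrfp

Derivation:
Hunk 1: at line 3 remove [loxns,dwf,axjuh] add [oxtn,hwfbn,jqq] -> 11 lines: rlw zkcq avawq oxtn hwfbn jqq prorc kdnny daryn hgzx nrfp
Hunk 2: at line 2 remove [avawq] add [xwp,guqhm,zkb] -> 13 lines: rlw zkcq xwp guqhm zkb oxtn hwfbn jqq prorc kdnny daryn hgzx nrfp
Hunk 3: at line 9 remove [kdnny,daryn,hgzx] add [ckbur,txw] -> 12 lines: rlw zkcq xwp guqhm zkb oxtn hwfbn jqq prorc ckbur txw nrfp
Hunk 4: at line 7 remove [jqq,prorc] add [jim,fiv] -> 12 lines: rlw zkcq xwp guqhm zkb oxtn hwfbn jim fiv ckbur txw nrfp
Hunk 5: at line 4 remove [zkb] add [wmad,nndpj,lmfd] -> 14 lines: rlw zkcq xwp guqhm wmad nndpj lmfd oxtn hwfbn jim fiv ckbur txw nrfp
Hunk 6: at line 9 remove [fiv] add [wbm,lnl,ggwu] -> 16 lines: rlw zkcq xwp guqhm wmad nndpj lmfd oxtn hwfbn jim wbm lnl ggwu ckbur txw nrfp
Hunk 7: at line 1 remove [xwp,guqhm,wmad] add [yeos,wsrw] -> 15 lines: rlw zkcq yeos wsrw nndpj lmfd oxtn hwfbn jim wbm lnl ggwu ckbur txw nrfp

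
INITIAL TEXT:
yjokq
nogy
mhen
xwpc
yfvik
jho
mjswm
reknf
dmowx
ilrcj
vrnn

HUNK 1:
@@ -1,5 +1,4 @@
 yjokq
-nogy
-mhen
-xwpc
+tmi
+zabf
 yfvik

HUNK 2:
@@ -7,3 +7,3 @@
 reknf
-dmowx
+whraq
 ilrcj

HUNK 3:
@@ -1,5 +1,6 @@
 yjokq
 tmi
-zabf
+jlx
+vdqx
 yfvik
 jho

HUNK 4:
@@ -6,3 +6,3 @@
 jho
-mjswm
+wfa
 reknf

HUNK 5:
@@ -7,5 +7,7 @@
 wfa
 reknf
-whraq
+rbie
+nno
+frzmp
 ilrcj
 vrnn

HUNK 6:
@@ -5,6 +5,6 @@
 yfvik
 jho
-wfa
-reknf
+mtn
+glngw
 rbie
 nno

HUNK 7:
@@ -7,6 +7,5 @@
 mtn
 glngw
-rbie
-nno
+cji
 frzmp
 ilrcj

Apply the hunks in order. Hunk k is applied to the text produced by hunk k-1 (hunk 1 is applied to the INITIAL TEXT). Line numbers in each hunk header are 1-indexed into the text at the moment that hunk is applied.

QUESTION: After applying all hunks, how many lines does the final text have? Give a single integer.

Hunk 1: at line 1 remove [nogy,mhen,xwpc] add [tmi,zabf] -> 10 lines: yjokq tmi zabf yfvik jho mjswm reknf dmowx ilrcj vrnn
Hunk 2: at line 7 remove [dmowx] add [whraq] -> 10 lines: yjokq tmi zabf yfvik jho mjswm reknf whraq ilrcj vrnn
Hunk 3: at line 1 remove [zabf] add [jlx,vdqx] -> 11 lines: yjokq tmi jlx vdqx yfvik jho mjswm reknf whraq ilrcj vrnn
Hunk 4: at line 6 remove [mjswm] add [wfa] -> 11 lines: yjokq tmi jlx vdqx yfvik jho wfa reknf whraq ilrcj vrnn
Hunk 5: at line 7 remove [whraq] add [rbie,nno,frzmp] -> 13 lines: yjokq tmi jlx vdqx yfvik jho wfa reknf rbie nno frzmp ilrcj vrnn
Hunk 6: at line 5 remove [wfa,reknf] add [mtn,glngw] -> 13 lines: yjokq tmi jlx vdqx yfvik jho mtn glngw rbie nno frzmp ilrcj vrnn
Hunk 7: at line 7 remove [rbie,nno] add [cji] -> 12 lines: yjokq tmi jlx vdqx yfvik jho mtn glngw cji frzmp ilrcj vrnn
Final line count: 12

Answer: 12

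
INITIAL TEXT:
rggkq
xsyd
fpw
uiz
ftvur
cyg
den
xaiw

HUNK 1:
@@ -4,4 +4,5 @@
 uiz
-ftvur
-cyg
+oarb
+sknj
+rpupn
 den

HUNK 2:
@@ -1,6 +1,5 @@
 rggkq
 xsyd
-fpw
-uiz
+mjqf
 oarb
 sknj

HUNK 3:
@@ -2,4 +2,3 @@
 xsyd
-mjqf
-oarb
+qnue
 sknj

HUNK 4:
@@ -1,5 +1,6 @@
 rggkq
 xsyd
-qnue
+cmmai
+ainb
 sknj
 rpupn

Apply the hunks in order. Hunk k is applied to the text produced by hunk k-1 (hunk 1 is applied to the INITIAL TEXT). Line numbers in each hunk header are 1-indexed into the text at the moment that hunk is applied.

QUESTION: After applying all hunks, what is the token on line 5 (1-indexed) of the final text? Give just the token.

Hunk 1: at line 4 remove [ftvur,cyg] add [oarb,sknj,rpupn] -> 9 lines: rggkq xsyd fpw uiz oarb sknj rpupn den xaiw
Hunk 2: at line 1 remove [fpw,uiz] add [mjqf] -> 8 lines: rggkq xsyd mjqf oarb sknj rpupn den xaiw
Hunk 3: at line 2 remove [mjqf,oarb] add [qnue] -> 7 lines: rggkq xsyd qnue sknj rpupn den xaiw
Hunk 4: at line 1 remove [qnue] add [cmmai,ainb] -> 8 lines: rggkq xsyd cmmai ainb sknj rpupn den xaiw
Final line 5: sknj

Answer: sknj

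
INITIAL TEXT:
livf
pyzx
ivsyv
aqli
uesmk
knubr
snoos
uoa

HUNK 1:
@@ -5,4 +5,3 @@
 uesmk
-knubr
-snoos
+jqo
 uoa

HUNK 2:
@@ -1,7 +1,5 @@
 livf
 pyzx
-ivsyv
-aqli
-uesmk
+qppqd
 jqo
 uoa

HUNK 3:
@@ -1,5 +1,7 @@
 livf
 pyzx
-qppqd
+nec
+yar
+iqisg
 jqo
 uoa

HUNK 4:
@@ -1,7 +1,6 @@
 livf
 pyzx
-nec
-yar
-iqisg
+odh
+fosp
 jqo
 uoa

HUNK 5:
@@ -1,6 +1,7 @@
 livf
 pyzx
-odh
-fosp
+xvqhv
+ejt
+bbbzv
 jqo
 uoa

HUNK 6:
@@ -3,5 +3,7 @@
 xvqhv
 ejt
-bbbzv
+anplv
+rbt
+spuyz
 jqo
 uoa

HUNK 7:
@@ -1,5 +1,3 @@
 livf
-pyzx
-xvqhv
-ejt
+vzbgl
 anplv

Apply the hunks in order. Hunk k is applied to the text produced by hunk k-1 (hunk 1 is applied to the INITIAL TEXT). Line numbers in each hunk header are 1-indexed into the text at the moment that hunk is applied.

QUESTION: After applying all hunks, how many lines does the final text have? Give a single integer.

Answer: 7

Derivation:
Hunk 1: at line 5 remove [knubr,snoos] add [jqo] -> 7 lines: livf pyzx ivsyv aqli uesmk jqo uoa
Hunk 2: at line 1 remove [ivsyv,aqli,uesmk] add [qppqd] -> 5 lines: livf pyzx qppqd jqo uoa
Hunk 3: at line 1 remove [qppqd] add [nec,yar,iqisg] -> 7 lines: livf pyzx nec yar iqisg jqo uoa
Hunk 4: at line 1 remove [nec,yar,iqisg] add [odh,fosp] -> 6 lines: livf pyzx odh fosp jqo uoa
Hunk 5: at line 1 remove [odh,fosp] add [xvqhv,ejt,bbbzv] -> 7 lines: livf pyzx xvqhv ejt bbbzv jqo uoa
Hunk 6: at line 3 remove [bbbzv] add [anplv,rbt,spuyz] -> 9 lines: livf pyzx xvqhv ejt anplv rbt spuyz jqo uoa
Hunk 7: at line 1 remove [pyzx,xvqhv,ejt] add [vzbgl] -> 7 lines: livf vzbgl anplv rbt spuyz jqo uoa
Final line count: 7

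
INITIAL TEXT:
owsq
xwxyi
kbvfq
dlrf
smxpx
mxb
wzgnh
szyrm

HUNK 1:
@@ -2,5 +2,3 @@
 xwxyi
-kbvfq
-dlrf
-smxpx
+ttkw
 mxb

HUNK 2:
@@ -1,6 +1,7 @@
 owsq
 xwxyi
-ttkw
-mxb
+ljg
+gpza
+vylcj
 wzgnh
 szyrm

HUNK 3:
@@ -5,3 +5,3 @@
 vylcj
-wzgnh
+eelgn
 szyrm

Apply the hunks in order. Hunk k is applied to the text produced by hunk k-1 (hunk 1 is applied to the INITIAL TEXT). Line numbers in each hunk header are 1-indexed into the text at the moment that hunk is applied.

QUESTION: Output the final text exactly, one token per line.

Answer: owsq
xwxyi
ljg
gpza
vylcj
eelgn
szyrm

Derivation:
Hunk 1: at line 2 remove [kbvfq,dlrf,smxpx] add [ttkw] -> 6 lines: owsq xwxyi ttkw mxb wzgnh szyrm
Hunk 2: at line 1 remove [ttkw,mxb] add [ljg,gpza,vylcj] -> 7 lines: owsq xwxyi ljg gpza vylcj wzgnh szyrm
Hunk 3: at line 5 remove [wzgnh] add [eelgn] -> 7 lines: owsq xwxyi ljg gpza vylcj eelgn szyrm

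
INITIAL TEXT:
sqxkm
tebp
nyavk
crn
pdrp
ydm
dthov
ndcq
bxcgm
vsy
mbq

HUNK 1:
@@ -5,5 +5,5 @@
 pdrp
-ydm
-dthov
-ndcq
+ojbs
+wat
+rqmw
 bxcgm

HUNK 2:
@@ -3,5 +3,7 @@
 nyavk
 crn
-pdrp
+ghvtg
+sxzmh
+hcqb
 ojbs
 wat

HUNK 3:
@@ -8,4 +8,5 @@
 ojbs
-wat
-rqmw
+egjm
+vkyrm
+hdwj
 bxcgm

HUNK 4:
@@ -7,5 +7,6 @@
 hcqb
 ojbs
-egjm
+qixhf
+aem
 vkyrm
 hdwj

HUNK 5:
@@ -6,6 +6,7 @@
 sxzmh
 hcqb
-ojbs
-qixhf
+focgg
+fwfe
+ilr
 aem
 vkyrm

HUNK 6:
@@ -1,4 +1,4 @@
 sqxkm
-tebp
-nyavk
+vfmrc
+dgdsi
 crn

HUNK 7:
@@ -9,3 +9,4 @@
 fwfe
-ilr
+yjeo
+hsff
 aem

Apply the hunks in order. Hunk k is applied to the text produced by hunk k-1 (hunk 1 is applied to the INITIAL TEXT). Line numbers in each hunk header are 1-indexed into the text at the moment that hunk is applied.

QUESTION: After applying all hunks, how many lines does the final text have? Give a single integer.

Answer: 17

Derivation:
Hunk 1: at line 5 remove [ydm,dthov,ndcq] add [ojbs,wat,rqmw] -> 11 lines: sqxkm tebp nyavk crn pdrp ojbs wat rqmw bxcgm vsy mbq
Hunk 2: at line 3 remove [pdrp] add [ghvtg,sxzmh,hcqb] -> 13 lines: sqxkm tebp nyavk crn ghvtg sxzmh hcqb ojbs wat rqmw bxcgm vsy mbq
Hunk 3: at line 8 remove [wat,rqmw] add [egjm,vkyrm,hdwj] -> 14 lines: sqxkm tebp nyavk crn ghvtg sxzmh hcqb ojbs egjm vkyrm hdwj bxcgm vsy mbq
Hunk 4: at line 7 remove [egjm] add [qixhf,aem] -> 15 lines: sqxkm tebp nyavk crn ghvtg sxzmh hcqb ojbs qixhf aem vkyrm hdwj bxcgm vsy mbq
Hunk 5: at line 6 remove [ojbs,qixhf] add [focgg,fwfe,ilr] -> 16 lines: sqxkm tebp nyavk crn ghvtg sxzmh hcqb focgg fwfe ilr aem vkyrm hdwj bxcgm vsy mbq
Hunk 6: at line 1 remove [tebp,nyavk] add [vfmrc,dgdsi] -> 16 lines: sqxkm vfmrc dgdsi crn ghvtg sxzmh hcqb focgg fwfe ilr aem vkyrm hdwj bxcgm vsy mbq
Hunk 7: at line 9 remove [ilr] add [yjeo,hsff] -> 17 lines: sqxkm vfmrc dgdsi crn ghvtg sxzmh hcqb focgg fwfe yjeo hsff aem vkyrm hdwj bxcgm vsy mbq
Final line count: 17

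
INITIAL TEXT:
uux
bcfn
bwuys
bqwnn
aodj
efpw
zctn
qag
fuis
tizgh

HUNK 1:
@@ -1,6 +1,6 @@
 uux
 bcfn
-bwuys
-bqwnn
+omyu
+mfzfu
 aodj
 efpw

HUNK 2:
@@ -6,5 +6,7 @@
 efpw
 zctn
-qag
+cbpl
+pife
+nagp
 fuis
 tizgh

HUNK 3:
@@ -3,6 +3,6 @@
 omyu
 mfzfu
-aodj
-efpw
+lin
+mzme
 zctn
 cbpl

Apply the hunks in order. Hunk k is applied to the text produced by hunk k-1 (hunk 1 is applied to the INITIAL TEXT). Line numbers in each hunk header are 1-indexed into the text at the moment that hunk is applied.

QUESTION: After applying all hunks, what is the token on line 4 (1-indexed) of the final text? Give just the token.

Answer: mfzfu

Derivation:
Hunk 1: at line 1 remove [bwuys,bqwnn] add [omyu,mfzfu] -> 10 lines: uux bcfn omyu mfzfu aodj efpw zctn qag fuis tizgh
Hunk 2: at line 6 remove [qag] add [cbpl,pife,nagp] -> 12 lines: uux bcfn omyu mfzfu aodj efpw zctn cbpl pife nagp fuis tizgh
Hunk 3: at line 3 remove [aodj,efpw] add [lin,mzme] -> 12 lines: uux bcfn omyu mfzfu lin mzme zctn cbpl pife nagp fuis tizgh
Final line 4: mfzfu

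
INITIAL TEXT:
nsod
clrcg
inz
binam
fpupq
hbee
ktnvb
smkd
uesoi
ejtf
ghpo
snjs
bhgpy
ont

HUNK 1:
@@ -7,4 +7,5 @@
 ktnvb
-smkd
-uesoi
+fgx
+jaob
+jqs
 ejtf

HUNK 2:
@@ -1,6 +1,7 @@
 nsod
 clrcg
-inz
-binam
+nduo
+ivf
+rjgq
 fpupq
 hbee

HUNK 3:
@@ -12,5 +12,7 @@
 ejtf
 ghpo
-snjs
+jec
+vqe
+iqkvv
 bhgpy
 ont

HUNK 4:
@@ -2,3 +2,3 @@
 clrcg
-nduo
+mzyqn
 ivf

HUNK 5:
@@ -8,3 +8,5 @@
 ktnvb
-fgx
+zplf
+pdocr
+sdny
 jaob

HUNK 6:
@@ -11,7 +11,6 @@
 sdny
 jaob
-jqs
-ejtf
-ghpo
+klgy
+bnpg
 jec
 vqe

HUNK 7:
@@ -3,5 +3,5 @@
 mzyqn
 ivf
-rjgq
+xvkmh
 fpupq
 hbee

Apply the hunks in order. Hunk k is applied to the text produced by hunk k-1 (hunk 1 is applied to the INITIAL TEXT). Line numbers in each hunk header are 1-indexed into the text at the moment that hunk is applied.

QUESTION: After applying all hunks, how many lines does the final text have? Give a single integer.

Answer: 19

Derivation:
Hunk 1: at line 7 remove [smkd,uesoi] add [fgx,jaob,jqs] -> 15 lines: nsod clrcg inz binam fpupq hbee ktnvb fgx jaob jqs ejtf ghpo snjs bhgpy ont
Hunk 2: at line 1 remove [inz,binam] add [nduo,ivf,rjgq] -> 16 lines: nsod clrcg nduo ivf rjgq fpupq hbee ktnvb fgx jaob jqs ejtf ghpo snjs bhgpy ont
Hunk 3: at line 12 remove [snjs] add [jec,vqe,iqkvv] -> 18 lines: nsod clrcg nduo ivf rjgq fpupq hbee ktnvb fgx jaob jqs ejtf ghpo jec vqe iqkvv bhgpy ont
Hunk 4: at line 2 remove [nduo] add [mzyqn] -> 18 lines: nsod clrcg mzyqn ivf rjgq fpupq hbee ktnvb fgx jaob jqs ejtf ghpo jec vqe iqkvv bhgpy ont
Hunk 5: at line 8 remove [fgx] add [zplf,pdocr,sdny] -> 20 lines: nsod clrcg mzyqn ivf rjgq fpupq hbee ktnvb zplf pdocr sdny jaob jqs ejtf ghpo jec vqe iqkvv bhgpy ont
Hunk 6: at line 11 remove [jqs,ejtf,ghpo] add [klgy,bnpg] -> 19 lines: nsod clrcg mzyqn ivf rjgq fpupq hbee ktnvb zplf pdocr sdny jaob klgy bnpg jec vqe iqkvv bhgpy ont
Hunk 7: at line 3 remove [rjgq] add [xvkmh] -> 19 lines: nsod clrcg mzyqn ivf xvkmh fpupq hbee ktnvb zplf pdocr sdny jaob klgy bnpg jec vqe iqkvv bhgpy ont
Final line count: 19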